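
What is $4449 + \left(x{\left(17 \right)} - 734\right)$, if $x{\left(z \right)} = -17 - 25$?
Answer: $3673$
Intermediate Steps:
$x{\left(z \right)} = -42$ ($x{\left(z \right)} = -17 - 25 = -42$)
$4449 + \left(x{\left(17 \right)} - 734\right) = 4449 - 776 = 3673$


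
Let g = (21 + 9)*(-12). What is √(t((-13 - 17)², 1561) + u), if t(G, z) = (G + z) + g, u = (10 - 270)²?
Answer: √69701 ≈ 264.01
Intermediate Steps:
g = -360 (g = 30*(-12) = -360)
u = 67600 (u = (-260)² = 67600)
t(G, z) = -360 + G + z (t(G, z) = (G + z) - 360 = -360 + G + z)
√(t((-13 - 17)², 1561) + u) = √((-360 + (-13 - 17)² + 1561) + 67600) = √((-360 + (-30)² + 1561) + 67600) = √((-360 + 900 + 1561) + 67600) = √(2101 + 67600) = √69701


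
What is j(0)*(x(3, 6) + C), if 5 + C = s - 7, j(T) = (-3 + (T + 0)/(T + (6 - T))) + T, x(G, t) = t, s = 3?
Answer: 9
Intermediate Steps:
j(T) = -3 + 7*T/6 (j(T) = (-3 + T/6) + T = -3 + 7*T/6)
C = -9 (C = -5 + (3 - 7) = -5 - 4 = -9)
j(0)*(x(3, 6) + C) = (-3 + (7/6)*0)*(6 - 9) = (-3 + 0)*(-3) = -3*(-3) = 9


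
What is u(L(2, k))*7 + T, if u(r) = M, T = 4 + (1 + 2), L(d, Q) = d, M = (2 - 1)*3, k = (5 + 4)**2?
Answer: 28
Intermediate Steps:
k = 81 (k = 9**2 = 81)
M = 3 (M = 1*3 = 3)
T = 7 (T = 4 + 3 = 7)
u(r) = 3
u(L(2, k))*7 + T = 3*7 + 7 = 21 + 7 = 28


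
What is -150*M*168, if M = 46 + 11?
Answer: -1436400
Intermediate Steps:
M = 57
-150*M*168 = -150*57*168 = -8550*168 = -1436400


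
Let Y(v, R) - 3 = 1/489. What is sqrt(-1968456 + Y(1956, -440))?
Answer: 2*I*sqrt(117674612331)/489 ≈ 1403.0*I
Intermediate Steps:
Y(v, R) = 1468/489 (Y(v, R) = 3 + 1/489 = 1468/489)
sqrt(-1968456 + Y(1956, -440)) = sqrt(-1968456 + 1468/489) = sqrt(-962573516/489) = 2*I*sqrt(117674612331)/489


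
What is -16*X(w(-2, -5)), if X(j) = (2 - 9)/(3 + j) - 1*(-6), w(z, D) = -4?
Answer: -208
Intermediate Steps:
X(j) = 6 - 7/(3 + j) (X(j) = -7/(3 + j) + 6 = 6 - 7/(3 + j))
-16*X(w(-2, -5)) = -16*(11 + 6*(-4))/(3 - 4) = -16*(11 - 24)/(-1) = -(-16)*(-13) = -16*13 = -208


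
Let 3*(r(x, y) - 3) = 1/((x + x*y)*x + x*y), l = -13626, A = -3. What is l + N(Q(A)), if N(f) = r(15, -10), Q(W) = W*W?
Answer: -88890076/6525 ≈ -13623.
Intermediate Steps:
Q(W) = W**2
r(x, y) = 3 + 1/(3*(x*y + x*(x + x*y))) (r(x, y) = 3 + 1/(3*((x + x*y)*x + x*y)) = 3 + 1/(3*(x*(x + x*y) + x*y)) = 3 + 1/(3*(x*y + x*(x + x*y))))
N(f) = 19574/6525 (N(f) = (1/3)*(1 + 9*15**2 + 9*15*(-10) + 9*(-10)*15**2)/(15*(15 - 10 + 15*(-10))) = (1/3)*(1/15)*(1 + 9*225 - 1350 + 9*(-10)*225)/(15 - 10 - 150) = (1/3)*(1/15)*(1 + 2025 - 1350 - 20250)/(-145) = (1/3)*(1/15)*(-1/145)*(-19574) = 19574/6525)
l + N(Q(A)) = -13626 + 19574/6525 = -88890076/6525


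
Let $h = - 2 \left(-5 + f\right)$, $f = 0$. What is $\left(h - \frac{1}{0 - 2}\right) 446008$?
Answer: $4683084$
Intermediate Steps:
$h = 10$ ($h = - 2 \left(-5 + 0\right) = \left(-2\right) \left(-5\right) = 10$)
$\left(h - \frac{1}{0 - 2}\right) 446008 = \left(10 - \frac{1}{0 - 2}\right) 446008 = \left(10 - \frac{1}{-2}\right) 446008 = \left(10 - - \frac{1}{2}\right) 446008 = \left(10 + \frac{1}{2}\right) 446008 = \frac{21}{2} \cdot 446008 = 4683084$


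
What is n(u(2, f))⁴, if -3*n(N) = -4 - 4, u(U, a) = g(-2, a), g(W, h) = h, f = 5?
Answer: 4096/81 ≈ 50.568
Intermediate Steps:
u(U, a) = a
n(N) = 8/3 (n(N) = -(-4 - 4)/3 = -⅓*(-8) = 8/3)
n(u(2, f))⁴ = (8/3)⁴ = 4096/81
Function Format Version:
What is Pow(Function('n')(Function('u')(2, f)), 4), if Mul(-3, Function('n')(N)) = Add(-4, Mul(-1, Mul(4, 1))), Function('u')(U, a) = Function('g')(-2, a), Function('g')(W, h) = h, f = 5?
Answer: Rational(4096, 81) ≈ 50.568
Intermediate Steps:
Function('u')(U, a) = a
Function('n')(N) = Rational(8, 3) (Function('n')(N) = Mul(Rational(-1, 3), Add(-4, Mul(-1, Mul(4, 1)))) = Mul(Rational(-1, 3), Add(-4, Mul(-1, 4))) = Mul(Rational(-1, 3), Add(-4, -4)) = Mul(Rational(-1, 3), -8) = Rational(8, 3))
Pow(Function('n')(Function('u')(2, f)), 4) = Pow(Rational(8, 3), 4) = Rational(4096, 81)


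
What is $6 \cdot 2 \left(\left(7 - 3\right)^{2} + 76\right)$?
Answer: $1104$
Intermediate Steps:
$6 \cdot 2 \left(\left(7 - 3\right)^{2} + 76\right) = 12 \left(4^{2} + 76\right) = 12 \left(16 + 76\right) = 12 \cdot 92 = 1104$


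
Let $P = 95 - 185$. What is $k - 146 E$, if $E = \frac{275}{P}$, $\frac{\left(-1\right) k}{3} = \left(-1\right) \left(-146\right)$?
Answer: $\frac{73}{9} \approx 8.1111$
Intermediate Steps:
$P = -90$
$k = -438$ ($k = - 3 \left(\left(-1\right) \left(-146\right)\right) = \left(-3\right) 146 = -438$)
$E = - \frac{55}{18}$ ($E = \frac{275}{-90} = 275 \left(- \frac{1}{90}\right) = - \frac{55}{18} \approx -3.0556$)
$k - 146 E = -438 - - \frac{4015}{9} = -438 + \frac{4015}{9} = \frac{73}{9}$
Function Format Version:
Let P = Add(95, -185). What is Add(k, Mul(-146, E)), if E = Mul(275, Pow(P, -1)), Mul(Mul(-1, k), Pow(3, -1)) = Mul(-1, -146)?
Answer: Rational(73, 9) ≈ 8.1111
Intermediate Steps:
P = -90
k = -438 (k = Mul(-3, Mul(-1, -146)) = Mul(-3, 146) = -438)
E = Rational(-55, 18) (E = Mul(275, Pow(-90, -1)) = Mul(275, Rational(-1, 90)) = Rational(-55, 18) ≈ -3.0556)
Add(k, Mul(-146, E)) = Add(-438, Mul(-146, Rational(-55, 18))) = Add(-438, Rational(4015, 9)) = Rational(73, 9)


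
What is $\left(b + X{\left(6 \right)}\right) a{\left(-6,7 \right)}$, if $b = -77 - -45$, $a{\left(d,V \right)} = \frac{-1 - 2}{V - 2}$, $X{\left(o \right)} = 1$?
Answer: $\frac{93}{5} \approx 18.6$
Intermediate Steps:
$a{\left(d,V \right)} = - \frac{3}{-2 + V}$
$b = -32$ ($b = -77 + 45 = -32$)
$\left(b + X{\left(6 \right)}\right) a{\left(-6,7 \right)} = \left(-32 + 1\right) \left(- \frac{3}{-2 + 7}\right) = - 31 \left(- \frac{3}{5}\right) = - 31 \left(\left(-3\right) \frac{1}{5}\right) = \left(-31\right) \left(- \frac{3}{5}\right) = \frac{93}{5}$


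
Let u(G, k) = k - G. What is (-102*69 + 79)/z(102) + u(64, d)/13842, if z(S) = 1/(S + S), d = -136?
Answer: -9825300856/6921 ≈ -1.4196e+6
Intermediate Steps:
z(S) = 1/(2*S)
(-102*69 + 79)/z(102) + u(64, d)/13842 = (-102*69 + 79)/(((1/2)/102)) + (-136 - 1*64)/13842 = (-7038 + 79)/(((1/2)*(1/102))) + (-136 - 64)*(1/13842) = -6959/1/204 - 200*1/13842 = -6959*204 - 100/6921 = -1419636 - 100/6921 = -9825300856/6921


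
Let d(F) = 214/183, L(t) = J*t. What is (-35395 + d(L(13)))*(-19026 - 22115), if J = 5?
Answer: 266473178011/183 ≈ 1.4561e+9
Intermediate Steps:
L(t) = 5*t
d(F) = 214/183 (d(F) = 214*(1/183) = 214/183)
(-35395 + d(L(13)))*(-19026 - 22115) = (-35395 + 214/183)*(-19026 - 22115) = -6477071/183*(-41141) = 266473178011/183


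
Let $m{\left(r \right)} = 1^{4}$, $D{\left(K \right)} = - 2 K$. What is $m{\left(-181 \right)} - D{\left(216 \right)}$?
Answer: $433$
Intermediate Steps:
$m{\left(r \right)} = 1$
$m{\left(-181 \right)} - D{\left(216 \right)} = 1 - \left(-2\right) 216 = 1 - -432 = 1 + 432 = 433$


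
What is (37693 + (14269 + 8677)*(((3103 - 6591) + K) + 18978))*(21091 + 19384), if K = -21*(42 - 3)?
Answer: 13627060628025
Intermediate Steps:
K = -819 (K = -21*39 = -819)
(37693 + (14269 + 8677)*(((3103 - 6591) + K) + 18978))*(21091 + 19384) = (37693 + (14269 + 8677)*(((3103 - 6591) - 819) + 18978))*(21091 + 19384) = (37693 + 22946*((-3488 - 819) + 18978))*40475 = (37693 + 22946*(-4307 + 18978))*40475 = (37693 + 22946*14671)*40475 = (37693 + 336640766)*40475 = 336678459*40475 = 13627060628025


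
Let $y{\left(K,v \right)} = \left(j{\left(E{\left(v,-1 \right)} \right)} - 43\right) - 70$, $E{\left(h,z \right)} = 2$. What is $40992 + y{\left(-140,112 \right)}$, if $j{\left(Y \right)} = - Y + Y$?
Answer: $40879$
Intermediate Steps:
$j{\left(Y \right)} = 0$
$y{\left(K,v \right)} = -113$ ($y{\left(K,v \right)} = \left(0 - 43\right) - 70 = -43 - 70 = -113$)
$40992 + y{\left(-140,112 \right)} = 40992 - 113 = 40879$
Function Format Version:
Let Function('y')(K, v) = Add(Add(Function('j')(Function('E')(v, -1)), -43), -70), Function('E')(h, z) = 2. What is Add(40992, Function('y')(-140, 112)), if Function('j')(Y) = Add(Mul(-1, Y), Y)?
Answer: 40879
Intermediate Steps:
Function('j')(Y) = 0
Function('y')(K, v) = -113 (Function('y')(K, v) = Add(Add(0, -43), -70) = Add(-43, -70) = -113)
Add(40992, Function('y')(-140, 112)) = Add(40992, -113) = 40879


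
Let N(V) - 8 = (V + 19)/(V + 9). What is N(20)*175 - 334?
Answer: 37739/29 ≈ 1301.3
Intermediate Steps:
N(V) = 8 + (19 + V)/(9 + V) (N(V) = 8 + (V + 19)/(V + 9) = 8 + (19 + V)/(9 + V))
N(20)*175 - 334 = ((91 + 9*20)/(9 + 20))*175 - 334 = ((91 + 180)/29)*175 - 334 = ((1/29)*271)*175 - 334 = (271/29)*175 - 334 = 47425/29 - 334 = 37739/29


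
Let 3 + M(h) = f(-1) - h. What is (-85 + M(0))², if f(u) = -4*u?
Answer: 7056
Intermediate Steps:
M(h) = 1 - h (M(h) = -3 + (-4*(-1) - h) = -3 + (4 - h) = 1 - h)
(-85 + M(0))² = (-85 + (1 - 1*0))² = (-85 + (1 + 0))² = (-85 + 1)² = (-84)² = 7056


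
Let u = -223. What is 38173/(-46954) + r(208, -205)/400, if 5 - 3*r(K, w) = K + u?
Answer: -1121713/1408620 ≈ -0.79632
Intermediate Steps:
r(K, w) = 76 - K/3 (r(K, w) = 5/3 - (K - 223)/3 = 5/3 - (-223 + K)/3 = 5/3 + (223/3 - K/3) = 76 - K/3)
38173/(-46954) + r(208, -205)/400 = 38173/(-46954) + (76 - ⅓*208)/400 = 38173*(-1/46954) + (76 - 208/3)*(1/400) = -38173/46954 + (20/3)*(1/400) = -38173/46954 + 1/60 = -1121713/1408620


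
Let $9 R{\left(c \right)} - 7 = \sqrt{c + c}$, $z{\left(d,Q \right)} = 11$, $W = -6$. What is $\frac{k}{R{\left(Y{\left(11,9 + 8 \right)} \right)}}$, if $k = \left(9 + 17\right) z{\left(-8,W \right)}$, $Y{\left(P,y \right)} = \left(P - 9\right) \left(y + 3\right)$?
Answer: $- \frac{18018}{31} + \frac{10296 \sqrt{5}}{31} \approx 161.44$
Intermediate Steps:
$Y{\left(P,y \right)} = \left(-9 + P\right) \left(3 + y\right)$
$R{\left(c \right)} = \frac{7}{9} + \frac{\sqrt{2} \sqrt{c}}{9}$ ($R{\left(c \right)} = \frac{7}{9} + \frac{\sqrt{c + c}}{9} = \frac{7}{9} + \frac{\sqrt{2 c}}{9} = \frac{7}{9} + \frac{\sqrt{2} \sqrt{c}}{9}$)
$k = 286$ ($k = \left(9 + 17\right) 11 = 26 \cdot 11 = 286$)
$\frac{k}{R{\left(Y{\left(11,9 + 8 \right)} \right)}} = \frac{286}{\frac{7}{9} + \frac{\sqrt{2} \sqrt{-27 - 9 \left(9 + 8\right) + 3 \cdot 11 + 11 \left(9 + 8\right)}}{9}} = \frac{286}{\frac{7}{9} + \frac{\sqrt{2} \sqrt{-27 - 153 + 33 + 11 \cdot 17}}{9}} = \frac{286}{\frac{7}{9} + \frac{\sqrt{2} \sqrt{-27 - 153 + 33 + 187}}{9}} = \frac{286}{\frac{7}{9} + \frac{\sqrt{2} \sqrt{40}}{9}} = \frac{286}{\frac{7}{9} + \frac{\sqrt{2} \cdot 2 \sqrt{10}}{9}} = \frac{286}{\frac{7}{9} + \frac{4 \sqrt{5}}{9}}$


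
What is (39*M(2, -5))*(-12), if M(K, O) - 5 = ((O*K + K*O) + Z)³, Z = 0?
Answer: 3741660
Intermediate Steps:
M(K, O) = 5 + 8*K³*O³ (M(K, O) = 5 + ((O*K + K*O) + 0)³ = 5 + ((K*O + K*O) + 0)³ = 5 + (2*K*O + 0)³ = 5 + (2*K*O)³ = 5 + 8*K³*O³)
(39*M(2, -5))*(-12) = (39*(5 + 8*2³*(-5)³))*(-12) = (39*(5 + 8*8*(-125)))*(-12) = (39*(5 - 8000))*(-12) = (39*(-7995))*(-12) = -311805*(-12) = 3741660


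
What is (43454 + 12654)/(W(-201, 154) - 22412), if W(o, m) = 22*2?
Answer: -14027/5592 ≈ -2.5084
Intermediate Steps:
W(o, m) = 44
(43454 + 12654)/(W(-201, 154) - 22412) = (43454 + 12654)/(44 - 22412) = 56108/(-22368) = 56108*(-1/22368) = -14027/5592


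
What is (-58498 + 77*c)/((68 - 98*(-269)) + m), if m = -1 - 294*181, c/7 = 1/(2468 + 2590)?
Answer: 5379679/2463246 ≈ 2.1840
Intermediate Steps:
c = 7/5058 (c = 7/(2468 + 2590) = 7/5058 ≈ 0.0013839)
m = -53215 (m = -1 - 53214 = -53215)
(-58498 + 77*c)/((68 - 98*(-269)) + m) = (-58498 + 77*(7/5058))/((68 - 98*(-269)) - 53215) = (-58498 + 539/5058)/((68 + 26362) - 53215) = -295882345/(5058*(26430 - 53215)) = -295882345/5058/(-26785) = -295882345/5058*(-1/26785) = 5379679/2463246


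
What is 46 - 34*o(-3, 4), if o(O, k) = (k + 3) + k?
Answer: -328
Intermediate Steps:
o(O, k) = 3 + 2*k (o(O, k) = (3 + k) + k = 3 + 2*k)
46 - 34*o(-3, 4) = 46 - 34*(3 + 2*4) = 46 - 34*(3 + 8) = 46 - 34*11 = 46 - 374 = -328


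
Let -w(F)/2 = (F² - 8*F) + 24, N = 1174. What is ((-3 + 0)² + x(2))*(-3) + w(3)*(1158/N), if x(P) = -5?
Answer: -17466/587 ≈ -29.755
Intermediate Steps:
w(F) = -48 - 2*F² + 16*F (w(F) = -2*((F² - 8*F) + 24) = -2*(24 + F² - 8*F) = -48 - 2*F² + 16*F)
((-3 + 0)² + x(2))*(-3) + w(3)*(1158/N) = ((-3 + 0)² - 5)*(-3) + (-48 - 2*3² + 16*3)*(1158/1174) = ((-3)² - 5)*(-3) + (-48 - 2*9 + 48)*(1158*(1/1174)) = (9 - 5)*(-3) + (-48 - 18 + 48)*(579/587) = 4*(-3) - 18*579/587 = -12 - 10422/587 = -17466/587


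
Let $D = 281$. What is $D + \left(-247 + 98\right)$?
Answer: $132$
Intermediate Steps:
$D + \left(-247 + 98\right) = 281 + \left(-247 + 98\right) = 281 - 149 = 132$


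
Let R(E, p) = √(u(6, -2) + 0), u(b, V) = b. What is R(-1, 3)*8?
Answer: 8*√6 ≈ 19.596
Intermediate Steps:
R(E, p) = √6 (R(E, p) = √(6 + 0) = √6)
R(-1, 3)*8 = √6*8 = 8*√6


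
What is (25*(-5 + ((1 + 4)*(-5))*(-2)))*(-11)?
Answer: -12375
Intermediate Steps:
(25*(-5 + ((1 + 4)*(-5))*(-2)))*(-11) = (25*(-5 + (5*(-5))*(-2)))*(-11) = (25*(-5 - 25*(-2)))*(-11) = (25*(-5 + 50))*(-11) = (25*45)*(-11) = 1125*(-11) = -12375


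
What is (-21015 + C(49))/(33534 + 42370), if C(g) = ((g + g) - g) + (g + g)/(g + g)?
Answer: -20965/75904 ≈ -0.27620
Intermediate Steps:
C(g) = 1 + g (C(g) = (2*g - g) + (2*g)/((2*g)) = g + (2*g)*(1/(2*g)) = g + 1 = 1 + g)
(-21015 + C(49))/(33534 + 42370) = (-21015 + (1 + 49))/(33534 + 42370) = (-21015 + 50)/75904 = -20965*1/75904 = -20965/75904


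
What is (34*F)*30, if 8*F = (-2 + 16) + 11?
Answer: 6375/2 ≈ 3187.5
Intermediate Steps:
F = 25/8 (F = ((-2 + 16) + 11)/8 = (14 + 11)/8 = (⅛)*25 = 25/8 ≈ 3.1250)
(34*F)*30 = (34*(25/8))*30 = (425/4)*30 = 6375/2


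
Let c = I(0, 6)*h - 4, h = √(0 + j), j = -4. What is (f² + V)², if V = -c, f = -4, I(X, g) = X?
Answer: 400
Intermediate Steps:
h = 2*I (h = √(0 - 4) = √(-4) = 2*I ≈ 2.0*I)
c = -4 (c = 0*(2*I) - 4 = 0 - 4 = -4)
V = 4 (V = -1*(-4) = 4)
(f² + V)² = ((-4)² + 4)² = (16 + 4)² = 20² = 400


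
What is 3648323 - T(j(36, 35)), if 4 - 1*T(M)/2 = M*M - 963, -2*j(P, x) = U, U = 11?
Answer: 7292899/2 ≈ 3.6464e+6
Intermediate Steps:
j(P, x) = -11/2 (j(P, x) = -½*11 = -11/2)
T(M) = 1934 - 2*M² (T(M) = 8 - 2*(M*M - 963) = 8 - 2*(M² - 963) = 8 - 2*(-963 + M²) = 8 + (1926 - 2*M²) = 1934 - 2*M²)
3648323 - T(j(36, 35)) = 3648323 - (1934 - 2*(-11/2)²) = 3648323 - (1934 - 2*121/4) = 3648323 - (1934 - 121/2) = 3648323 - 1*3747/2 = 3648323 - 3747/2 = 7292899/2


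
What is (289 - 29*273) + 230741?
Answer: 223113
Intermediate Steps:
(289 - 29*273) + 230741 = (289 - 7917) + 230741 = -7628 + 230741 = 223113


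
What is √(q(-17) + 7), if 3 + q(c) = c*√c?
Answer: √(4 - 17*I*√17) ≈ 6.0913 - 5.7536*I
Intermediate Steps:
q(c) = -3 + c^(3/2) (q(c) = -3 + c*√c = -3 + c^(3/2))
√(q(-17) + 7) = √((-3 + (-17)^(3/2)) + 7) = √((-3 - 17*I*√17) + 7) = √(4 - 17*I*√17)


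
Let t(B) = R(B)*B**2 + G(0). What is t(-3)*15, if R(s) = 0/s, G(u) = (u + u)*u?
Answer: 0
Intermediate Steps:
G(u) = 2*u**2 (G(u) = (2*u)*u = 2*u**2)
R(s) = 0
t(B) = 0 (t(B) = 0*B**2 + 2*0**2 = 0 + 2*0 = 0 + 0 = 0)
t(-3)*15 = 0*15 = 0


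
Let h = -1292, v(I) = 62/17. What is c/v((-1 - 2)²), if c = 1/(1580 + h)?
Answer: 17/17856 ≈ 0.00095206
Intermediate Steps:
v(I) = 62/17 (v(I) = 62*(1/17) = 62/17)
c = 1/288 (c = 1/(1580 - 1292) = 1/288 ≈ 0.0034722)
c/v((-1 - 2)²) = 1/(288*(62/17)) = (1/288)*(17/62) = 17/17856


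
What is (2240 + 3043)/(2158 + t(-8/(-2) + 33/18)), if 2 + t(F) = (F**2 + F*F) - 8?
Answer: 95094/39889 ≈ 2.3840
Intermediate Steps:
t(F) = -10 + 2*F**2 (t(F) = -2 + ((F**2 + F*F) - 8) = -2 + ((F**2 + F**2) - 8) = -2 + (2*F**2 - 8) = -2 + (-8 + 2*F**2) = -10 + 2*F**2)
(2240 + 3043)/(2158 + t(-8/(-2) + 33/18)) = (2240 + 3043)/(2158 + (-10 + 2*(-8/(-2) + 33/18)**2)) = 5283/(2158 + (-10 + 2*(-8*(-1/2) + 33*(1/18))**2)) = 5283/(2158 + (-10 + 2*(4 + 11/6)**2)) = 5283/(2158 + (-10 + 2*(35/6)**2)) = 5283/(2158 + (-10 + 2*(1225/36))) = 5283/(2158 + (-10 + 1225/18)) = 5283/(2158 + 1045/18) = 5283/(39889/18) = 5283*(18/39889) = 95094/39889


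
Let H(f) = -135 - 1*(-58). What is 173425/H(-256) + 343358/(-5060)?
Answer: -5869929/2530 ≈ -2320.1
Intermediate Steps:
H(f) = -77 (H(f) = -135 + 58 = -77)
173425/H(-256) + 343358/(-5060) = 173425/(-77) + 343358/(-5060) = 173425*(-1/77) + 343358*(-1/5060) = -24775/11 - 171679/2530 = -5869929/2530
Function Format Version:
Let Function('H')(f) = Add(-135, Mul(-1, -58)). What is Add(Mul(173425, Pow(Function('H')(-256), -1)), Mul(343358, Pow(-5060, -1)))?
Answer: Rational(-5869929, 2530) ≈ -2320.1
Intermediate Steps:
Function('H')(f) = -77 (Function('H')(f) = Add(-135, 58) = -77)
Add(Mul(173425, Pow(Function('H')(-256), -1)), Mul(343358, Pow(-5060, -1))) = Add(Mul(173425, Pow(-77, -1)), Mul(343358, Pow(-5060, -1))) = Add(Mul(173425, Rational(-1, 77)), Mul(343358, Rational(-1, 5060))) = Add(Rational(-24775, 11), Rational(-171679, 2530)) = Rational(-5869929, 2530)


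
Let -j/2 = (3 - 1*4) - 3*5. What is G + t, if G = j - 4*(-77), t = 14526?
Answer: 14866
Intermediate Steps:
j = 32 (j = -2*((3 - 1*4) - 3*5) = -2*((3 - 4) - 15) = -2*(-1 - 15) = -2*(-16) = 32)
G = 340 (G = 32 - 4*(-77) = 32 + 308 = 340)
G + t = 340 + 14526 = 14866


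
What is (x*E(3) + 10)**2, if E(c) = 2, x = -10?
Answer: 100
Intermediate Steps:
(x*E(3) + 10)**2 = (-10*2 + 10)**2 = (-20 + 10)**2 = (-10)**2 = 100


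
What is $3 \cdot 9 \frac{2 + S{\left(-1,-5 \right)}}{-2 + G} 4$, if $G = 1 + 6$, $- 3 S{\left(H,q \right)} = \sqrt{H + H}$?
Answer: $\frac{216}{5} - \frac{36 i \sqrt{2}}{5} \approx 43.2 - 10.182 i$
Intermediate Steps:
$S{\left(H,q \right)} = - \frac{\sqrt{2} \sqrt{H}}{3}$ ($S{\left(H,q \right)} = - \frac{\sqrt{H + H}}{3} = - \frac{\sqrt{2 H}}{3} = - \frac{\sqrt{2} \sqrt{H}}{3}$)
$G = 7$
$3 \cdot 9 \frac{2 + S{\left(-1,-5 \right)}}{-2 + G} 4 = 3 \cdot 9 \frac{2 - \frac{\sqrt{2} \sqrt{-1}}{3}}{-2 + 7} \cdot 4 = 27 \frac{2 - \frac{\sqrt{2} i}{3}}{5} \cdot 4 = 27 \left(2 - \frac{i \sqrt{2}}{3}\right) \frac{1}{5} \cdot 4 = 27 \left(\frac{2}{5} - \frac{i \sqrt{2}}{15}\right) 4 = 27 \left(\frac{8}{5} - \frac{4 i \sqrt{2}}{15}\right) = \frac{216}{5} - \frac{36 i \sqrt{2}}{5}$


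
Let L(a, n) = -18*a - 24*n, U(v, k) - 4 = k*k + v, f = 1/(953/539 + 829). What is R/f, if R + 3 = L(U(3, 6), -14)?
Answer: -4030056/11 ≈ -3.6637e+5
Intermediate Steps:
f = 539/447784 (f = 1/(953*(1/539) + 829) = 1/(953/539 + 829) = 1/(447784/539) = 539/447784 ≈ 0.0012037)
U(v, k) = 4 + v + k² (U(v, k) = 4 + (k*k + v) = 4 + (k² + v) = 4 + (v + k²) = 4 + v + k²)
L(a, n) = -24*n - 18*a
R = -441 (R = -3 + (-24*(-14) - 18*(4 + 3 + 6²)) = -3 + (336 - 18*(4 + 3 + 36)) = -3 + (336 - 18*43) = -3 + (336 - 774) = -3 - 438 = -441)
R/f = -441/539/447784 = -441*447784/539 = -4030056/11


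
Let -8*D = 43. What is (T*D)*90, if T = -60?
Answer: 29025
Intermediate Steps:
D = -43/8 (D = -⅛*43 = -43/8 ≈ -5.3750)
(T*D)*90 = -60*(-43/8)*90 = (645/2)*90 = 29025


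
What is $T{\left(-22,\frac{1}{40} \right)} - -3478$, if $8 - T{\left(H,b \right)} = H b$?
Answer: $\frac{69731}{20} \approx 3486.6$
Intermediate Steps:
$T{\left(H,b \right)} = 8 - H b$
$T{\left(-22,\frac{1}{40} \right)} - -3478 = \left(8 - - \frac{22}{40}\right) - -3478 = \left(8 - \left(-22\right) \frac{1}{40}\right) + 3478 = \left(8 + \frac{11}{20}\right) + 3478 = \frac{171}{20} + 3478 = \frac{69731}{20}$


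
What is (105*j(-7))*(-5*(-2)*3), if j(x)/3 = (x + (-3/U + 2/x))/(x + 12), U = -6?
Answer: -12825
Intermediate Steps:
j(x) = 3*(½ + x + 2/x)/(12 + x) (j(x) = 3*((x + (-3/(-6) + 2/x))/(x + 12)) = 3*((x + (-3*(-⅙) + 2/x))/(12 + x)) = 3*((x + (½ + 2/x))/(12 + x)) = 3*((½ + x + 2/x)/(12 + x)) = 3*(½ + x + 2/x)/(12 + x))
(105*j(-7))*(-5*(-2)*3) = (105*((3/2)*(4 - 7 + 2*(-7)²)/(-7*(12 - 7))))*(-5*(-2)*3) = (105*((3/2)*(-⅐)*(4 - 7 + 2*49)/5))*(10*3) = (105*((3/2)*(-⅐)*(⅕)*(4 - 7 + 98)))*30 = (105*((3/2)*(-⅐)*(⅕)*95))*30 = (105*(-57/14))*30 = -855/2*30 = -12825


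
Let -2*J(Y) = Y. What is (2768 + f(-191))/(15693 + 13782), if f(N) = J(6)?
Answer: 553/5895 ≈ 0.093808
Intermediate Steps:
J(Y) = -Y/2
f(N) = -3 (f(N) = -½*6 = -3)
(2768 + f(-191))/(15693 + 13782) = (2768 - 3)/(15693 + 13782) = 2765/29475 = 2765*(1/29475) = 553/5895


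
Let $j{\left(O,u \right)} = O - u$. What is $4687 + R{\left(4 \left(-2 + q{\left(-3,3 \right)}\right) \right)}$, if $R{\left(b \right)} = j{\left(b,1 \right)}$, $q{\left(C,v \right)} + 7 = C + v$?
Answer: $4650$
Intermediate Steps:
$q{\left(C,v \right)} = -7 + C + v$ ($q{\left(C,v \right)} = -7 + \left(C + v\right) = -7 + C + v$)
$R{\left(b \right)} = -1 + b$ ($R{\left(b \right)} = b - 1 = -1 + b$)
$4687 + R{\left(4 \left(-2 + q{\left(-3,3 \right)}\right) \right)} = 4687 + \left(-1 + 4 \left(-2 - 7\right)\right) = 4687 + \left(-1 + 4 \left(-9\right)\right) = 4687 - 37 = 4650$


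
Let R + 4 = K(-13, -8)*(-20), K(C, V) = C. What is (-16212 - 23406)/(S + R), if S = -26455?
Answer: 62/41 ≈ 1.5122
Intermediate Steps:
R = 256 (R = -4 - 13*(-20) = -4 + 260 = 256)
(-16212 - 23406)/(S + R) = (-16212 - 23406)/(-26455 + 256) = -39618/(-26199) = -39618*(-1/26199) = 62/41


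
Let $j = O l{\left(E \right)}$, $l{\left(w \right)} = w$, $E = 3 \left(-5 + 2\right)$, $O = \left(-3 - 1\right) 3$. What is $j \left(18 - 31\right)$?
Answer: $-1404$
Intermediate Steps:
$O = -12$ ($O = \left(-4\right) 3 = -12$)
$E = -9$ ($E = 3 \left(-3\right) = -9$)
$j = 108$ ($j = \left(-12\right) \left(-9\right) = 108$)
$j \left(18 - 31\right) = 108 \left(18 - 31\right) = 108 \left(-13\right) = -1404$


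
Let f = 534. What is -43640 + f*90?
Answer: 4420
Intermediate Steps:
-43640 + f*90 = -43640 + 534*90 = -43640 + 48060 = 4420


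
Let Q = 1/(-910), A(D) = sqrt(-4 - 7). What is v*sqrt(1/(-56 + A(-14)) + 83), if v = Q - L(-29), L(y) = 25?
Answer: -22751*sqrt((4647 - 83*I*sqrt(11))/(56 - I*sqrt(11)))/910 ≈ -227.75 + 0.0014462*I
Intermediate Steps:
A(D) = I*sqrt(11) (A(D) = sqrt(-11) = I*sqrt(11))
Q = -1/910 ≈ -0.0010989
v = -22751/910 (v = -1/910 - 1*25 = -1/910 - 25 = -22751/910 ≈ -25.001)
v*sqrt(1/(-56 + A(-14)) + 83) = -22751*sqrt(1/(-56 + I*sqrt(11)) + 83)/910 = -22751*sqrt(83 + 1/(-56 + I*sqrt(11)))/910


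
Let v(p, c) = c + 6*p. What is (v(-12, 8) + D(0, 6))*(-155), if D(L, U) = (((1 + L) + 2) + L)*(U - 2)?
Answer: 8060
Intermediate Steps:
D(L, U) = (-2 + U)*(3 + 2*L) (D(L, U) = ((3 + L) + L)*(-2 + U) = (3 + 2*L)*(-2 + U) = (-2 + U)*(3 + 2*L))
(v(-12, 8) + D(0, 6))*(-155) = ((8 + 6*(-12)) + (-6 - 4*0 + 3*6 + 2*0*6))*(-155) = ((8 - 72) + (-6 + 0 + 18 + 0))*(-155) = (-64 + 12)*(-155) = -52*(-155) = 8060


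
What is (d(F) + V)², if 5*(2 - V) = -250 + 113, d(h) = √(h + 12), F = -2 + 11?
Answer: 22134/25 + 294*√21/5 ≈ 1154.8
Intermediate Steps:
F = 9
d(h) = √(12 + h)
V = 147/5 (V = 2 - (-250 + 113)/5 = 2 - ⅕*(-137) = 2 + 137/5 = 147/5 ≈ 29.400)
(d(F) + V)² = (√(12 + 9) + 147/5)² = (√21 + 147/5)² = (147/5 + √21)²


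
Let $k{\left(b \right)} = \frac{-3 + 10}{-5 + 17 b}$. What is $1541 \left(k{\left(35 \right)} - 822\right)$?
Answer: $- \frac{747343393}{590} \approx -1.2667 \cdot 10^{6}$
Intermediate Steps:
$k{\left(b \right)} = \frac{7}{-5 + 17 b}$
$1541 \left(k{\left(35 \right)} - 822\right) = 1541 \left(\frac{7}{-5 + 17 \cdot 35} - 822\right) = 1541 \left(\frac{7}{-5 + 595} - 822\right) = 1541 \left(\frac{7}{590} - 822\right) = 1541 \left(- \frac{484973}{590}\right) = - \frac{747343393}{590}$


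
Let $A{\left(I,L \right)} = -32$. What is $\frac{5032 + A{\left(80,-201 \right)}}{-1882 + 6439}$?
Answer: $\frac{5000}{4557} \approx 1.0972$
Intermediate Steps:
$\frac{5032 + A{\left(80,-201 \right)}}{-1882 + 6439} = \frac{5032 - 32}{-1882 + 6439} = \frac{5000}{4557}$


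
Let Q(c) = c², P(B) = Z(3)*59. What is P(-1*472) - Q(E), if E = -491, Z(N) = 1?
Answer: -241022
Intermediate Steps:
P(B) = 59 (P(B) = 1*59 = 59)
P(-1*472) - Q(E) = 59 - 1*(-491)² = 59 - 1*241081 = 59 - 241081 = -241022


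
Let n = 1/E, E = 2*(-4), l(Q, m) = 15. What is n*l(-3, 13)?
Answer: -15/8 ≈ -1.8750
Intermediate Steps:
E = -8
n = -⅛ (n = 1/(-8) = -⅛ ≈ -0.12500)
n*l(-3, 13) = -⅛*15 = -15/8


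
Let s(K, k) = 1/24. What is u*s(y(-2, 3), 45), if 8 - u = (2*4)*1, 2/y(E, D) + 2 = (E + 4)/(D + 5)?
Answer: 0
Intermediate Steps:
y(E, D) = 2/(-2 + (4 + E)/(5 + D)) (y(E, D) = 2/(-2 + (E + 4)/(D + 5)) = 2/(-2 + (4 + E)/(5 + D)))
s(K, k) = 1/24
u = 0 (u = 8 - 2*4 = 8 - 8 = 0)
u*s(y(-2, 3), 45) = 0*(1/24) = 0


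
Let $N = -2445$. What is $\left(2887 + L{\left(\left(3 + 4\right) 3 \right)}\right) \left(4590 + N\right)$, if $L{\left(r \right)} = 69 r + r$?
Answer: $9345765$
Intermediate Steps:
$L{\left(r \right)} = 70 r$
$\left(2887 + L{\left(\left(3 + 4\right) 3 \right)}\right) \left(4590 + N\right) = \left(2887 + 70 \left(3 + 4\right) 3\right) \left(4590 - 2445\right) = \left(2887 + 70 \cdot 7 \cdot 3\right) 2145 = \left(2887 + 70 \cdot 21\right) 2145 = \left(2887 + 1470\right) 2145 = 4357 \cdot 2145 = 9345765$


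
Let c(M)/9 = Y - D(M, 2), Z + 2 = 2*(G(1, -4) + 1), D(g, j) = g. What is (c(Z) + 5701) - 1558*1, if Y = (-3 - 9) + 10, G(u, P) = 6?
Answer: 4017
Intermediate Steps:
Z = 12 (Z = -2 + 2*(6 + 1) = -2 + 2*7 = -2 + 14 = 12)
Y = -2 (Y = -12 + 10 = -2)
c(M) = -18 - 9*M (c(M) = 9*(-2 - M) = -18 - 9*M)
(c(Z) + 5701) - 1558*1 = ((-18 - 9*12) + 5701) - 1558*1 = ((-18 - 108) + 5701) - 1558 = (-126 + 5701) - 1558 = 5575 - 1558 = 4017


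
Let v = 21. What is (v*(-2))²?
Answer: 1764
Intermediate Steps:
(v*(-2))² = (21*(-2))² = (-42)² = 1764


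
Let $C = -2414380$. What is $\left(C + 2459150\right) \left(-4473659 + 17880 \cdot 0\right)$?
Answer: $-200285713430$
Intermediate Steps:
$\left(C + 2459150\right) \left(-4473659 + 17880 \cdot 0\right) = \left(-2414380 + 2459150\right) \left(-4473659 + 17880 \cdot 0\right) = 44770 \left(-4473659 + 0\right) = 44770 \left(-4473659\right) = -200285713430$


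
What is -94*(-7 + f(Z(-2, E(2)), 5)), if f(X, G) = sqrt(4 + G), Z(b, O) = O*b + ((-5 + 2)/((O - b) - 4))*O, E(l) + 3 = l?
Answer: 376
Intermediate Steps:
E(l) = -3 + l
Z(b, O) = O*b - 3*O/(-4 + O - b) (Z(b, O) = O*b + (-3/(-4 + O - b))*O = O*b - 3*O/(-4 + O - b))
-94*(-7 + f(Z(-2, E(2)), 5)) = -94*(-7 + sqrt(4 + 5)) = -94*(-7 + sqrt(9)) = -94*(-7 + 3) = -94*(-4) = 376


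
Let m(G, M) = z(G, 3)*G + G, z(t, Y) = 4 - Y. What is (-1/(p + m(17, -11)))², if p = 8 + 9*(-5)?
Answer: ⅑ ≈ 0.11111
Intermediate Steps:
m(G, M) = 2*G (m(G, M) = (4 - 1*3)*G + G = (4 - 3)*G + G = 1*G + G = G + G = 2*G)
p = -37 (p = 8 - 45 = -37)
(-1/(p + m(17, -11)))² = (-1/(-37 + 2*17))² = (-1/(-37 + 34))² = (-1/(-3))² = (-1*(-⅓))² = (⅓)² = ⅑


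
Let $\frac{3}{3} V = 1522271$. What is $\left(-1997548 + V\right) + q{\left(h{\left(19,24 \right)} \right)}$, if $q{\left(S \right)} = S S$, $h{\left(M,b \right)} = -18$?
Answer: $-474953$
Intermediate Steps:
$q{\left(S \right)} = S^{2}$
$V = 1522271$
$\left(-1997548 + V\right) + q{\left(h{\left(19,24 \right)} \right)} = \left(-1997548 + 1522271\right) + \left(-18\right)^{2} = -475277 + 324 = -474953$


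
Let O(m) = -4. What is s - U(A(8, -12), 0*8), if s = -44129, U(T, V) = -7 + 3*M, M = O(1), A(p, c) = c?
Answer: -44110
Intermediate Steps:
M = -4
U(T, V) = -19 (U(T, V) = -7 + 3*(-4) = -7 - 12 = -19)
s - U(A(8, -12), 0*8) = -44129 - 1*(-19) = -44129 + 19 = -44110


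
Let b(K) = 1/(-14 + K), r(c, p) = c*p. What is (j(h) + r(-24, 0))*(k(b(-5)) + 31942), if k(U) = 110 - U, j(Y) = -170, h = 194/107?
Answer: -103528130/19 ≈ -5.4488e+6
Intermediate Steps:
h = 194/107 (h = 194*(1/107) = 194/107 ≈ 1.8131)
(j(h) + r(-24, 0))*(k(b(-5)) + 31942) = (-170 - 24*0)*((110 - 1/(-14 - 5)) + 31942) = (-170 + 0)*((110 - 1/(-19)) + 31942) = -170*((110 - 1*(-1/19)) + 31942) = -170*((110 + 1/19) + 31942) = -170*(2091/19 + 31942) = -170*608989/19 = -103528130/19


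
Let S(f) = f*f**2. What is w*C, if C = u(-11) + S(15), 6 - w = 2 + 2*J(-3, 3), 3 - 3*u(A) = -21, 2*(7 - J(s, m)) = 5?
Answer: -16915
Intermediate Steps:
J(s, m) = 9/2 (J(s, m) = 7 - 1/2*5 = 7 - 5/2 = 9/2)
u(A) = 8 (u(A) = 1 - 1/3*(-21) = 1 + 7 = 8)
S(f) = f**3
w = -5 (w = 6 - (2 + 2*(9/2)) = 6 - (2 + 9) = 6 - 1*11 = 6 - 11 = -5)
C = 3383 (C = 8 + 15**3 = 8 + 3375 = 3383)
w*C = -5*3383 = -16915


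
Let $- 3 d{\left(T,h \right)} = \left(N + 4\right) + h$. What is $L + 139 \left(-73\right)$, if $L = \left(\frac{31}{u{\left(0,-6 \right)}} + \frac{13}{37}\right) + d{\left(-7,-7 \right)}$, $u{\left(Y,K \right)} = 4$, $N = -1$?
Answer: $- \frac{4501079}{444} \approx -10138.0$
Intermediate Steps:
$d{\left(T,h \right)} = -1 - \frac{h}{3}$ ($d{\left(T,h \right)} = - \frac{\left(-1 + 4\right) + h}{3} = - \frac{3 + h}{3} = -1 - \frac{h}{3}$)
$L = \frac{4189}{444}$ ($L = \left(\frac{31}{4} + \frac{13}{37}\right) - - \frac{4}{3} = \left(31 \cdot \frac{1}{4} + 13 \cdot \frac{1}{37}\right) + \left(-1 + \frac{7}{3}\right) = \left(\frac{31}{4} + \frac{13}{37}\right) + \frac{4}{3} = \frac{1199}{148} + \frac{4}{3} = \frac{4189}{444} \approx 9.4347$)
$L + 139 \left(-73\right) = \frac{4189}{444} + 139 \left(-73\right) = \frac{4189}{444} - 10147 = - \frac{4501079}{444}$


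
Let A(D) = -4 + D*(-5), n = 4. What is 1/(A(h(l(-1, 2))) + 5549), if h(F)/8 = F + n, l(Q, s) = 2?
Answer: 1/5305 ≈ 0.00018850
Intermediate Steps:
h(F) = 32 + 8*F (h(F) = 8*(F + 4) = 8*(4 + F) = 32 + 8*F)
A(D) = -4 - 5*D
1/(A(h(l(-1, 2))) + 5549) = 1/((-4 - 5*(32 + 8*2)) + 5549) = 1/((-4 - 5*(32 + 16)) + 5549) = 1/((-4 - 5*48) + 5549) = 1/((-4 - 240) + 5549) = 1/(-244 + 5549) = 1/5305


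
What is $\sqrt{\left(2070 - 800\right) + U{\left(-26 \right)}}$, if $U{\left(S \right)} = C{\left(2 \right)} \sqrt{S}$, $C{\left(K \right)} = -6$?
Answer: $\sqrt{1270 - 6 i \sqrt{26}} \approx 35.64 - 0.4292 i$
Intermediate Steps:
$U{\left(S \right)} = - 6 \sqrt{S}$
$\sqrt{\left(2070 - 800\right) + U{\left(-26 \right)}} = \sqrt{\left(2070 - 800\right) - 6 \sqrt{-26}} = \sqrt{1270 - 6 i \sqrt{26}}$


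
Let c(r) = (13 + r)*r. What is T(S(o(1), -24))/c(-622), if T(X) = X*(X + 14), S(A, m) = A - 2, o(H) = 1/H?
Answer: -13/378798 ≈ -3.4319e-5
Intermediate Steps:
S(A, m) = -2 + A
T(X) = X*(14 + X)
c(r) = r*(13 + r)
T(S(o(1), -24))/c(-622) = ((-2 + 1/1)*(14 + (-2 + 1/1)))/((-622*(13 - 622))) = ((-2 + 1)*(14 + (-2 + 1)))/((-622*(-609))) = -(14 - 1)/378798 = -1*13*(1/378798) = -13*1/378798 = -13/378798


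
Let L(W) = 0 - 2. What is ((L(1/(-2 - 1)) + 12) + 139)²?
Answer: 22201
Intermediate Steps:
L(W) = -2
((L(1/(-2 - 1)) + 12) + 139)² = ((-2 + 12) + 139)² = (10 + 139)² = 149² = 22201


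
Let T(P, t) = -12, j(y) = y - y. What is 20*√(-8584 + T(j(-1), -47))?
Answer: 40*I*√2149 ≈ 1854.3*I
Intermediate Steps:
j(y) = 0
20*√(-8584 + T(j(-1), -47)) = 20*√(-8584 - 12) = 20*√(-8596) = 20*(2*I*√2149) = 40*I*√2149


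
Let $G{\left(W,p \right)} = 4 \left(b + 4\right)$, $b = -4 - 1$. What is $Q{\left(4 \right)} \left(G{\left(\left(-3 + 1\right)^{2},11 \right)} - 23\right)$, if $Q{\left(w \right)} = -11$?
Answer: $297$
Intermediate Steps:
$b = -5$ ($b = -4 - 1 = -5$)
$G{\left(W,p \right)} = -4$ ($G{\left(W,p \right)} = 4 \left(-5 + 4\right) = 4 \left(-1\right) = -4$)
$Q{\left(4 \right)} \left(G{\left(\left(-3 + 1\right)^{2},11 \right)} - 23\right) = - 11 \left(-4 - 23\right) = \left(-11\right) \left(-27\right) = 297$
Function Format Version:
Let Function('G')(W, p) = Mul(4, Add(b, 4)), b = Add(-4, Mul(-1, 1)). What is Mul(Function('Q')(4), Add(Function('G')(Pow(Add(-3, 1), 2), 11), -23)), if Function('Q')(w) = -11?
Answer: 297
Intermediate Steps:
b = -5 (b = Add(-4, -1) = -5)
Function('G')(W, p) = -4 (Function('G')(W, p) = Mul(4, Add(-5, 4)) = Mul(4, -1) = -4)
Mul(Function('Q')(4), Add(Function('G')(Pow(Add(-3, 1), 2), 11), -23)) = Mul(-11, Add(-4, -23)) = Mul(-11, -27) = 297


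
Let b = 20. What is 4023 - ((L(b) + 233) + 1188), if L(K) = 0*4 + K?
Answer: 2582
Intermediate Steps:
L(K) = K (L(K) = 0 + K = K)
4023 - ((L(b) + 233) + 1188) = 4023 - ((20 + 233) + 1188) = 4023 - (253 + 1188) = 4023 - 1*1441 = 4023 - 1441 = 2582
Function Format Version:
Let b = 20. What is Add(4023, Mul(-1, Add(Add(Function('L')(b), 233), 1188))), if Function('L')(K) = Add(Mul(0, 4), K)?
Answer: 2582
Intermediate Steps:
Function('L')(K) = K (Function('L')(K) = Add(0, K) = K)
Add(4023, Mul(-1, Add(Add(Function('L')(b), 233), 1188))) = Add(4023, Mul(-1, Add(Add(20, 233), 1188))) = Add(4023, Mul(-1, Add(253, 1188))) = Add(4023, Mul(-1, 1441)) = Add(4023, -1441) = 2582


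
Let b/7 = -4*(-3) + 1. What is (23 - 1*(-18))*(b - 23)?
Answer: 2788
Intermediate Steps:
b = 91 (b = 7*(-4*(-3) + 1) = 7*(12 + 1) = 7*13 = 91)
(23 - 1*(-18))*(b - 23) = (23 - 1*(-18))*(91 - 23) = (23 + 18)*68 = 41*68 = 2788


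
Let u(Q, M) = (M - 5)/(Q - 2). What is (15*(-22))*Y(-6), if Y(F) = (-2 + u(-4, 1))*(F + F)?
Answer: -5280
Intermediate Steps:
u(Q, M) = (-5 + M)/(-2 + Q)
Y(F) = -8*F/3 (Y(F) = (-2 + (-5 + 1)/(-2 - 4))*(F + F) = (-2 - 4/(-6))*(2*F) = (-2 - ⅙*(-4))*(2*F) = (-2 + ⅔)*(2*F) = -8*F/3)
(15*(-22))*Y(-6) = (15*(-22))*(-8/3*(-6)) = -330*16 = -5280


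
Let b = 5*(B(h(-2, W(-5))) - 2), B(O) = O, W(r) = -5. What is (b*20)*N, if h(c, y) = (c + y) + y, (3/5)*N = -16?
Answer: 112000/3 ≈ 37333.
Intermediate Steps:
N = -80/3 (N = (5/3)*(-16) = -80/3 ≈ -26.667)
h(c, y) = c + 2*y
b = -70 (b = 5*((-2 + 2*(-5)) - 2) = 5*((-2 - 10) - 2) = 5*(-12 - 2) = 5*(-14) = -70)
(b*20)*N = -70*20*(-80/3) = -1400*(-80/3) = 112000/3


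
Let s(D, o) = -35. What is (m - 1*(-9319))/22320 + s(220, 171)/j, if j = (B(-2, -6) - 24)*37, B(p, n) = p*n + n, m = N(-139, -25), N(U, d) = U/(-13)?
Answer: 2525891/5367960 ≈ 0.47055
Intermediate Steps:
N(U, d) = -U/13 (N(U, d) = U*(-1/13) = -U/13)
m = 139/13 (m = -1/13*(-139) = 139/13 ≈ 10.692)
B(p, n) = n + n*p (B(p, n) = n*p + n = n + n*p)
j = -666 (j = (-6*(1 - 2) - 24)*37 = (-6*(-1) - 24)*37 = (6 - 24)*37 = -18*37 = -666)
(m - 1*(-9319))/22320 + s(220, 171)/j = (139/13 - 1*(-9319))/22320 - 35/(-666) = (139/13 + 9319)*(1/22320) - 35*(-1/666) = (121286/13)*(1/22320) + 35/666 = 60643/145080 + 35/666 = 2525891/5367960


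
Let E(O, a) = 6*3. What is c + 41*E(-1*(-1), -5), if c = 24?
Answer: 762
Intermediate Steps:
E(O, a) = 18
c + 41*E(-1*(-1), -5) = 24 + 41*18 = 24 + 738 = 762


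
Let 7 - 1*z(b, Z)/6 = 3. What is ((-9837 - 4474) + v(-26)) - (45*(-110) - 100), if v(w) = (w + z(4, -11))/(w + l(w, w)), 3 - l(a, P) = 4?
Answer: -250045/27 ≈ -9260.9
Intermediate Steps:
l(a, P) = -1 (l(a, P) = 3 - 1*4 = 3 - 4 = -1)
z(b, Z) = 24 (z(b, Z) = 42 - 6*3 = 42 - 18 = 24)
v(w) = (24 + w)/(-1 + w) (v(w) = (w + 24)/(w - 1) = (24 + w)/(-1 + w))
((-9837 - 4474) + v(-26)) - (45*(-110) - 100) = ((-9837 - 4474) + (24 - 26)/(-1 - 26)) - (45*(-110) - 100) = (-14311 - 2/(-27)) - (-4950 - 100) = (-14311 - 1/27*(-2)) - 1*(-5050) = (-14311 + 2/27) + 5050 = -386395/27 + 5050 = -250045/27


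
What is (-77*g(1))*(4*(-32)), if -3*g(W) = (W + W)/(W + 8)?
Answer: -19712/27 ≈ -730.07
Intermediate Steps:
g(W) = -2*W/(3*(8 + W)) (g(W) = -(W + W)/(3*(W + 8)) = -2*W/(3*(8 + W)))
(-77*g(1))*(4*(-32)) = (-(-154)/(24 + 3*1))*(4*(-32)) = -(-154)/(24 + 3)*(-128) = -(-154)/27*(-128) = -77*(-2/27)*(-128) = (154/27)*(-128) = -19712/27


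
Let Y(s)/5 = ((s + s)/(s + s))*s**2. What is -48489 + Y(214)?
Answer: 180491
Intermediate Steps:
Y(s) = 5*s**2 (Y(s) = 5*(((s + s)/(s + s))*s**2) = 5*(((2*s)/((2*s)))*s**2) = 5*(((2*s)*(1/(2*s)))*s**2) = 5*(1*s**2) = 5*s**2)
-48489 + Y(214) = -48489 + 5*214**2 = -48489 + 5*45796 = -48489 + 228980 = 180491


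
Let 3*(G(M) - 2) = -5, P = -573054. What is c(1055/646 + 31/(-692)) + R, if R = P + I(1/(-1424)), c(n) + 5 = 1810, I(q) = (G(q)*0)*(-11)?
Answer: -571249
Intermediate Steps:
G(M) = 1/3 (G(M) = 2 + (1/3)*(-5) = 2 - 5/3 = 1/3)
I(q) = 0 (I(q) = ((1/3)*0)*(-11) = 0*(-11) = 0)
c(n) = 1805 (c(n) = -5 + 1810 = 1805)
R = -573054 (R = -573054 + 0 = -573054)
c(1055/646 + 31/(-692)) + R = 1805 - 573054 = -571249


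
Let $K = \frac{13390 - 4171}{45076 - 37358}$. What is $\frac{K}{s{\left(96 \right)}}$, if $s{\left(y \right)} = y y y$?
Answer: $\frac{3073}{2276130816} \approx 1.3501 \cdot 10^{-6}$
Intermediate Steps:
$s{\left(y \right)} = y^{3}$ ($s{\left(y \right)} = y^{2} y = y^{3}$)
$K = \frac{9219}{7718} \approx 1.1945$
$\frac{K}{s{\left(96 \right)}} = \frac{9219}{7718 \cdot 96^{3}} = \frac{9219}{7718 \cdot 884736} = \frac{9219}{7718} \cdot \frac{1}{884736} = \frac{3073}{2276130816}$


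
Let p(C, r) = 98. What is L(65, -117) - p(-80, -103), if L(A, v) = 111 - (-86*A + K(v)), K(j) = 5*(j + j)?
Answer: 6773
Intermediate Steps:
K(j) = 10*j (K(j) = 5*(2*j) = 10*j)
L(A, v) = 111 - 10*v + 86*A (L(A, v) = 111 - (-86*A + 10*v) = 111 + (-10*v + 86*A) = 111 - 10*v + 86*A)
L(65, -117) - p(-80, -103) = (111 - 10*(-117) + 86*65) - 1*98 = (111 + 1170 + 5590) - 98 = 6871 - 98 = 6773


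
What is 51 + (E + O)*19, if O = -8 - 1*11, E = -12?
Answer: -538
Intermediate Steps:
O = -19 (O = -8 - 11 = -19)
51 + (E + O)*19 = 51 + (-12 - 19)*19 = 51 - 31*19 = 51 - 589 = -538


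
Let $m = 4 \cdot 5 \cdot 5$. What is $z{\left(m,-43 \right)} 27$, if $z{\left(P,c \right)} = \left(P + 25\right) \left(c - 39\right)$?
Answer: $-276750$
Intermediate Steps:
$m = 100$ ($m = 20 \cdot 5 = 100$)
$z{\left(P,c \right)} = \left(-39 + c\right) \left(25 + P\right)$ ($z{\left(P,c \right)} = \left(25 + P\right) \left(-39 + c\right) = \left(-39 + c\right) \left(25 + P\right)$)
$z{\left(m,-43 \right)} 27 = \left(-975 - 3900 + 25 \left(-43\right) + 100 \left(-43\right)\right) 27 = \left(-975 - 3900 - 1075 - 4300\right) 27 = \left(-10250\right) 27 = -276750$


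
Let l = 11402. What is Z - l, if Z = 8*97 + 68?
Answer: -10558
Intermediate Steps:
Z = 844 (Z = 776 + 68 = 844)
Z - l = 844 - 1*11402 = 844 - 11402 = -10558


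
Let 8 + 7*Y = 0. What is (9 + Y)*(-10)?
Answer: -550/7 ≈ -78.571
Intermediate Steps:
Y = -8/7 (Y = -8/7 + (1/7)*0 = -8/7 + 0 = -8/7 ≈ -1.1429)
(9 + Y)*(-10) = (9 - 8/7)*(-10) = (55/7)*(-10) = -550/7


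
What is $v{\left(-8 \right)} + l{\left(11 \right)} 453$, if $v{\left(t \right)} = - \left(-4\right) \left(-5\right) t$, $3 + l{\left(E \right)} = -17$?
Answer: $-8900$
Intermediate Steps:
$l{\left(E \right)} = -20$ ($l{\left(E \right)} = -3 - 17 = -20$)
$v{\left(t \right)} = - 20 t$ ($v{\left(t \right)} = \left(-1\right) 20 t = - 20 t$)
$v{\left(-8 \right)} + l{\left(11 \right)} 453 = \left(-20\right) \left(-8\right) - 9060 = 160 - 9060 = -8900$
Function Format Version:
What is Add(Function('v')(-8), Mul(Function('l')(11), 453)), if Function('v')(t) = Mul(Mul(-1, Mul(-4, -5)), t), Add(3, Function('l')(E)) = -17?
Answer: -8900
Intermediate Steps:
Function('l')(E) = -20 (Function('l')(E) = Add(-3, -17) = -20)
Function('v')(t) = Mul(-20, t) (Function('v')(t) = Mul(Mul(-1, 20), t) = Mul(-20, t))
Add(Function('v')(-8), Mul(Function('l')(11), 453)) = Add(Mul(-20, -8), Mul(-20, 453)) = Add(160, -9060) = -8900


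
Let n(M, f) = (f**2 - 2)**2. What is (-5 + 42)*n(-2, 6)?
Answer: 42772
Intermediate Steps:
n(M, f) = (-2 + f**2)**2
(-5 + 42)*n(-2, 6) = (-5 + 42)*(-2 + 6**2)**2 = 37*(-2 + 36)**2 = 37*34**2 = 37*1156 = 42772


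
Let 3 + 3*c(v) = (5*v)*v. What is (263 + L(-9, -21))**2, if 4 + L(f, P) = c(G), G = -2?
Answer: 630436/9 ≈ 70049.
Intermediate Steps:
c(v) = -1 + 5*v**2/3 (c(v) = -1 + ((5*v)*v)/3 = -1 + (5*v**2)/3 = -1 + 5*v**2/3)
L(f, P) = 5/3 (L(f, P) = -4 + (-1 + (5/3)*(-2)**2) = -4 + (-1 + (5/3)*4) = -4 + (-1 + 20/3) = -4 + 17/3 = 5/3)
(263 + L(-9, -21))**2 = (263 + 5/3)**2 = (794/3)**2 = 630436/9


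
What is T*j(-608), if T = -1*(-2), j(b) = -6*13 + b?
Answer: -1372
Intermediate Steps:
j(b) = -78 + b
T = 2
T*j(-608) = 2*(-78 - 608) = 2*(-686) = -1372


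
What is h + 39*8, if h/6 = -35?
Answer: 102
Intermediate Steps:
h = -210 (h = 6*(-35) = -210)
h + 39*8 = -210 + 39*8 = -210 + 312 = 102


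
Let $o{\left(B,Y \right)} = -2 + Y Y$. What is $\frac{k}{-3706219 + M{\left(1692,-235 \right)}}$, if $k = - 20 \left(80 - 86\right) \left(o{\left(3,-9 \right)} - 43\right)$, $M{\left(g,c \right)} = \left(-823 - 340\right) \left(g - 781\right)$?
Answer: $- \frac{270}{297857} \approx -0.00090647$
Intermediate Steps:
$o{\left(B,Y \right)} = -2 + Y^{2}$
$M{\left(g,c \right)} = 908303 - 1163 g$ ($M{\left(g,c \right)} = - 1163 \left(-781 + g\right) = 908303 - 1163 g$)
$k = 4320$ ($k = - 20 \left(80 - 86\right) \left(\left(-2 + \left(-9\right)^{2}\right) - 43\right) = - 20 \left(- 6 \left(\left(-2 + 81\right) - 43\right)\right) = - 20 \left(- 6 \left(79 - 43\right)\right) = - 20 \left(\left(-6\right) 36\right) = \left(-20\right) \left(-216\right) = 4320$)
$\frac{k}{-3706219 + M{\left(1692,-235 \right)}} = \frac{4320}{-3706219 + \left(908303 - 1967796\right)} = \frac{4320}{-3706219 - 1059493} = \frac{4320}{-4765712} = 4320 \left(- \frac{1}{4765712}\right) = - \frac{270}{297857}$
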